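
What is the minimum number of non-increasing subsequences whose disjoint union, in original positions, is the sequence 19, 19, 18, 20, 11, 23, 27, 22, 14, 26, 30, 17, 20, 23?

5

Place each on the leftmost legal pile:
19 → new pile 1 (tops now [19])
19 → pile 1 (tops now [19])
18 → pile 1 (tops now [18])
20 → new pile 2 (tops now [18, 20])
11 → pile 1 (tops now [11, 20])
23 → new pile 3 (tops now [11, 20, 23])
27 → new pile 4 (tops now [11, 20, 23, 27])
22 → pile 3 (tops now [11, 20, 22, 27])
14 → pile 2 (tops now [11, 14, 22, 27])
26 → pile 4 (tops now [11, 14, 22, 26])
30 → new pile 5 (tops now [11, 14, 22, 26, 30])
17 → pile 3 (tops now [11, 14, 17, 26, 30])
20 → pile 4 (tops now [11, 14, 17, 20, 30])
23 → pile 5 (tops now [11, 14, 17, 20, 23])
Five piles.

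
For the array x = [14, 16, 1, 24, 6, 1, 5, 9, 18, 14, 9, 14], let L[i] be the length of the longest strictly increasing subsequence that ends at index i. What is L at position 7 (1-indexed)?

2

dp[i] = 1 + max{dp[j] : j<i, x[j]<x[i]} (or 1 if no such j):
i:      1  2  3  4  5  6  7  8  9 10 11 12
x[i]:  14 16  1 24  6  1  5  9 18 14  9 14
dp:     1  2  1  3  2  1  2  3  4  4  3  4
At index 7 the value is 2.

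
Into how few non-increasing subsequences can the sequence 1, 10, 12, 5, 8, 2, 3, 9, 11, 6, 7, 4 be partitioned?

Place each on the leftmost legal pile:
1 → new pile 1 (tops now [1])
10 → new pile 2 (tops now [1, 10])
12 → new pile 3 (tops now [1, 10, 12])
5 → pile 2 (tops now [1, 5, 12])
8 → pile 3 (tops now [1, 5, 8])
2 → pile 2 (tops now [1, 2, 8])
3 → pile 3 (tops now [1, 2, 3])
9 → new pile 4 (tops now [1, 2, 3, 9])
11 → new pile 5 (tops now [1, 2, 3, 9, 11])
6 → pile 4 (tops now [1, 2, 3, 6, 11])
7 → pile 5 (tops now [1, 2, 3, 6, 7])
4 → pile 4 (tops now [1, 2, 3, 4, 7])
Five piles.

5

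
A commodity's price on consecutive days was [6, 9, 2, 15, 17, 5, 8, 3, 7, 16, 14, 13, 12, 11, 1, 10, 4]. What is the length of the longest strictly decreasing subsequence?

Negate each value so 'decreasing' becomes 'increasing', then run patience tails on the negated sequence:
-6 → extends → [-6]
-9 → replaces -6 → [-9]
-2 → extends → [-9, -2]
-15 → replaces -9 → [-15, -2]
-17 → replaces -15 → [-17, -2]
-5 → replaces -2 → [-17, -5]
-8 → replaces -5 → [-17, -8]
-3 → extends → [-17, -8, -3]
-7 → replaces -3 → [-17, -8, -7]
-16 → replaces -8 → [-17, -16, -7]
-14 → replaces -7 → [-17, -16, -14]
-13 → extends → [-17, -16, -14, -13]
-12 → extends → [-17, -16, -14, -13, -12]
-11 → extends → [-17, -16, -14, -13, -12, -11]
-1 → extends → [-17, -16, -14, -13, -12, -11, -1]
-10 → replaces -1 → [-17, -16, -14, -13, -12, -11, -10]
-4 → extends → [-17, -16, -14, -13, -12, -11, -10, -4]
Eight tails, so the longest strictly decreasing subsequence of the original has length 8.

8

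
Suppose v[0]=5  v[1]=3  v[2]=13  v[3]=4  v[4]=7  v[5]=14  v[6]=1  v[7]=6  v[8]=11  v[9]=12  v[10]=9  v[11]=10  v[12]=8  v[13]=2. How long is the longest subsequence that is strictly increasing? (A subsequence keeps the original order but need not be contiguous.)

Track the smallest tail for each achievable length (strict):
5 → extends → [5]
3 → replaces 5 → [3]
13 → extends → [3, 13]
4 → replaces 13 → [3, 4]
7 → extends → [3, 4, 7]
14 → extends → [3, 4, 7, 14]
1 → replaces 3 → [1, 4, 7, 14]
6 → replaces 7 → [1, 4, 6, 14]
11 → replaces 14 → [1, 4, 6, 11]
12 → extends → [1, 4, 6, 11, 12]
9 → replaces 11 → [1, 4, 6, 9, 12]
10 → replaces 12 → [1, 4, 6, 9, 10]
8 → replaces 9 → [1, 4, 6, 8, 10]
2 → replaces 4 → [1, 2, 6, 8, 10]
Five tails, so the longest strictly increasing subsequence has length 5 (e.g. 3, 4, 7, 11, 12).

5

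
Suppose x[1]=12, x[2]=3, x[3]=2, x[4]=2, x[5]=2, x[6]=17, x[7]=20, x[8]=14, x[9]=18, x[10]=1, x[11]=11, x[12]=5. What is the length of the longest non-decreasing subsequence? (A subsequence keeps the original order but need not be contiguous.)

Track the smallest tail for each achievable length (allowing ties):
12 → extends → [12]
3 → replaces 12 → [3]
2 → replaces 3 → [2]
2 → extends → [2, 2]
2 → extends → [2, 2, 2]
17 → extends → [2, 2, 2, 17]
20 → extends → [2, 2, 2, 17, 20]
14 → replaces 17 → [2, 2, 2, 14, 20]
18 → replaces 20 → [2, 2, 2, 14, 18]
1 → replaces 2 → [1, 2, 2, 14, 18]
11 → replaces 14 → [1, 2, 2, 11, 18]
5 → replaces 11 → [1, 2, 2, 5, 18]
Five tails, so the longest non-decreasing subsequence has length 5 (e.g. 2, 2, 2, 17, 20).

5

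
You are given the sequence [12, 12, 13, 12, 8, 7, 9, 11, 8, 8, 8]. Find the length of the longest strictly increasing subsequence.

3

Let dp[i] be the length of the longest such subsequence ending at index i:
i:      1  2  3  4  5  6  7  8  9 10 11
a[i]:  12 12 13 12  8  7  9 11  8  8  8
dp:     1  1  2  1  1  1  2  3  2  2  2
Maximum dp value is 3.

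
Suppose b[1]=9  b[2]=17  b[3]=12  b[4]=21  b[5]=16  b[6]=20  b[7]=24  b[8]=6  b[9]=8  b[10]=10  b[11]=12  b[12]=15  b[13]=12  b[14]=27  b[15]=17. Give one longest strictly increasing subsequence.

Patience tails give the LIS length; then backtrack through the dp parents:
9 → extends → [9]
17 → extends → [9, 17]
12 → replaces 17 → [9, 12]
21 → extends → [9, 12, 21]
16 → replaces 21 → [9, 12, 16]
20 → extends → [9, 12, 16, 20]
24 → extends → [9, 12, 16, 20, 24]
6 → replaces 9 → [6, 12, 16, 20, 24]
8 → replaces 12 → [6, 8, 16, 20, 24]
10 → replaces 16 → [6, 8, 10, 20, 24]
12 → replaces 20 → [6, 8, 10, 12, 24]
15 → replaces 24 → [6, 8, 10, 12, 15]
12 → already a tail → [6, 8, 10, 12, 15]
27 → extends → [6, 8, 10, 12, 15, 27]
17 → replaces 27 → [6, 8, 10, 12, 15, 17]
Length 6; one witness is 9, 12, 16, 20, 24, 27.

9, 12, 16, 20, 24, 27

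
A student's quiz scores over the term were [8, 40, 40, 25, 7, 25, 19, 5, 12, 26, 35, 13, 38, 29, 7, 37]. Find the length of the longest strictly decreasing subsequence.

5

Let dp[i] be the longest strictly decreasing subsequence ending at i:
i:      1  2  3  4  5  6  7  8  9 10 11 12 13 14 15 16
a[i]:   8 40 40 25  7 25 19  5 12 26 35 13 38 29  7 37
dp:     1  1  1  2  3  2  3  4  4  2  2  4  2  3  5  3
Maximum is 5.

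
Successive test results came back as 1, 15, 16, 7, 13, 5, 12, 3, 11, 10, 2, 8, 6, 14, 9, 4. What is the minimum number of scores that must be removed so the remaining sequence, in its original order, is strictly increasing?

Fewest deletions = n − (longest strictly increasing subsequence).
Patience tails:
1 → extends → [1]
15 → extends → [1, 15]
16 → extends → [1, 15, 16]
7 → replaces 15 → [1, 7, 16]
13 → replaces 16 → [1, 7, 13]
5 → replaces 7 → [1, 5, 13]
12 → replaces 13 → [1, 5, 12]
3 → replaces 5 → [1, 3, 12]
11 → replaces 12 → [1, 3, 11]
10 → replaces 11 → [1, 3, 10]
2 → replaces 3 → [1, 2, 10]
8 → replaces 10 → [1, 2, 8]
6 → replaces 8 → [1, 2, 6]
14 → extends → [1, 2, 6, 14]
9 → replaces 14 → [1, 2, 6, 9]
4 → replaces 6 → [1, 2, 4, 9]
Longest strictly increasing subsequence has length 4, so deletions = 16 − 4 = 12.

12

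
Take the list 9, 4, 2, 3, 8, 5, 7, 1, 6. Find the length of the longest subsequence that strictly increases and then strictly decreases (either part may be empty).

5

inc[i] = longest strictly increasing subsequence ending at i; dec[i] = longest strictly decreasing subsequence starting at i:
i:     1 2 3 4 5 6 7 8 9
a[i]:  9 4 2 3 8 5 7 1 6
inc:   1 1 1 2 3 3 4 1 4
dec:   4 3 2 2 3 2 2 1 1
Best peak at i=5 (value 8): inc=3, dec=3, length 3+3−1 = 5.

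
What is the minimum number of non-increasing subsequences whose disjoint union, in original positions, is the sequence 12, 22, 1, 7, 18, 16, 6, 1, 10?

Place each on the leftmost legal pile:
12 → new pile 1 (tops now [12])
22 → new pile 2 (tops now [12, 22])
1 → pile 1 (tops now [1, 22])
7 → pile 2 (tops now [1, 7])
18 → new pile 3 (tops now [1, 7, 18])
16 → pile 3 (tops now [1, 7, 16])
6 → pile 2 (tops now [1, 6, 16])
1 → pile 1 (tops now [1, 6, 16])
10 → pile 3 (tops now [1, 6, 10])
Three piles.

3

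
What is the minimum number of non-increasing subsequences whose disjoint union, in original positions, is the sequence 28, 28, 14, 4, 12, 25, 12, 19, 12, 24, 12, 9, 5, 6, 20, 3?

Place each on the leftmost legal pile:
28 → new pile 1 (tops now [28])
28 → pile 1 (tops now [28])
14 → pile 1 (tops now [14])
4 → pile 1 (tops now [4])
12 → new pile 2 (tops now [4, 12])
25 → new pile 3 (tops now [4, 12, 25])
12 → pile 2 (tops now [4, 12, 25])
19 → pile 3 (tops now [4, 12, 19])
12 → pile 2 (tops now [4, 12, 19])
24 → new pile 4 (tops now [4, 12, 19, 24])
12 → pile 2 (tops now [4, 12, 19, 24])
9 → pile 2 (tops now [4, 9, 19, 24])
5 → pile 2 (tops now [4, 5, 19, 24])
6 → pile 3 (tops now [4, 5, 6, 24])
20 → pile 4 (tops now [4, 5, 6, 20])
3 → pile 1 (tops now [3, 5, 6, 20])
Four piles.

4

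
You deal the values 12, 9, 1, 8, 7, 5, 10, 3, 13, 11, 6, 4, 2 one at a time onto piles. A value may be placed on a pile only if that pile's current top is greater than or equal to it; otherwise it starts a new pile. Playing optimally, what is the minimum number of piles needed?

Place each on the leftmost legal pile:
12 → new pile 1 (tops now [12])
9 → pile 1 (tops now [9])
1 → pile 1 (tops now [1])
8 → new pile 2 (tops now [1, 8])
7 → pile 2 (tops now [1, 7])
5 → pile 2 (tops now [1, 5])
10 → new pile 3 (tops now [1, 5, 10])
3 → pile 2 (tops now [1, 3, 10])
13 → new pile 4 (tops now [1, 3, 10, 13])
11 → pile 4 (tops now [1, 3, 10, 11])
6 → pile 3 (tops now [1, 3, 6, 11])
4 → pile 3 (tops now [1, 3, 4, 11])
2 → pile 2 (tops now [1, 2, 4, 11])
Four piles.

4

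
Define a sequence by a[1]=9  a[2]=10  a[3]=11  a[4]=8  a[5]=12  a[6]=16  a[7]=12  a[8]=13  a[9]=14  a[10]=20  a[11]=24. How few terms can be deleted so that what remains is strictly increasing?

Fewest deletions = n − (longest strictly increasing subsequence).
i:      1  2  3  4  5  6  7  8  9 10 11
a[i]:   9 10 11  8 12 16 12 13 14 20 24
dp:     1  2  3  1  4  5  4  5  6  7  8
max dp = 8, so deletions = 11 − 8 = 3.

3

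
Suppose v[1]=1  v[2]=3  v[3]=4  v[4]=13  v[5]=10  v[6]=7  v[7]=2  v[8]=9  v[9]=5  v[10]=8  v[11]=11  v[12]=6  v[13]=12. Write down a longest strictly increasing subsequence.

1, 3, 4, 7, 9, 11, 12

Patience tails give the LIS length; then backtrack through the dp parents:
1 → extends → [1]
3 → extends → [1, 3]
4 → extends → [1, 3, 4]
13 → extends → [1, 3, 4, 13]
10 → replaces 13 → [1, 3, 4, 10]
7 → replaces 10 → [1, 3, 4, 7]
2 → replaces 3 → [1, 2, 4, 7]
9 → extends → [1, 2, 4, 7, 9]
5 → replaces 7 → [1, 2, 4, 5, 9]
8 → replaces 9 → [1, 2, 4, 5, 8]
11 → extends → [1, 2, 4, 5, 8, 11]
6 → replaces 8 → [1, 2, 4, 5, 6, 11]
12 → extends → [1, 2, 4, 5, 6, 11, 12]
Length 7; one witness is 1, 3, 4, 7, 9, 11, 12.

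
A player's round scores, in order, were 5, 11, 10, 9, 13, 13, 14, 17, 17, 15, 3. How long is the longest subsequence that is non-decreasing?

Track the smallest tail for each achievable length (allowing ties):
5 → extends → [5]
11 → extends → [5, 11]
10 → replaces 11 → [5, 10]
9 → replaces 10 → [5, 9]
13 → extends → [5, 9, 13]
13 → extends → [5, 9, 13, 13]
14 → extends → [5, 9, 13, 13, 14]
17 → extends → [5, 9, 13, 13, 14, 17]
17 → extends → [5, 9, 13, 13, 14, 17, 17]
15 → replaces 17 → [5, 9, 13, 13, 14, 15, 17]
3 → replaces 5 → [3, 9, 13, 13, 14, 15, 17]
Seven tails, so the longest non-decreasing subsequence has length 7 (e.g. 5, 11, 13, 13, 14, 17, 17).

7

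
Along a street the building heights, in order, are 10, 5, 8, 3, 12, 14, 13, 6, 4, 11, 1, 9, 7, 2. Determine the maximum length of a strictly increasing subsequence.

4

Track the smallest tail for each achievable length (strict):
10 → extends → [10]
5 → replaces 10 → [5]
8 → extends → [5, 8]
3 → replaces 5 → [3, 8]
12 → extends → [3, 8, 12]
14 → extends → [3, 8, 12, 14]
13 → replaces 14 → [3, 8, 12, 13]
6 → replaces 8 → [3, 6, 12, 13]
4 → replaces 6 → [3, 4, 12, 13]
11 → replaces 12 → [3, 4, 11, 13]
1 → replaces 3 → [1, 4, 11, 13]
9 → replaces 11 → [1, 4, 9, 13]
7 → replaces 9 → [1, 4, 7, 13]
2 → replaces 4 → [1, 2, 7, 13]
Four tails, so the longest strictly increasing subsequence has length 4 (e.g. 5, 8, 12, 14).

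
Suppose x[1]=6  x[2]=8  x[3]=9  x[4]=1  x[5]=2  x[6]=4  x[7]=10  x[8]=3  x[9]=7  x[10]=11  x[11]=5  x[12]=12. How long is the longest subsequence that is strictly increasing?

Let dp[i] be the length of the longest such subsequence ending at index i:
i:      1  2  3  4  5  6  7  8  9 10 11 12
x[i]:   6  8  9  1  2  4 10  3  7 11  5 12
dp:     1  2  3  1  2  3  4  3  4  5  4  6
Maximum dp value is 6.

6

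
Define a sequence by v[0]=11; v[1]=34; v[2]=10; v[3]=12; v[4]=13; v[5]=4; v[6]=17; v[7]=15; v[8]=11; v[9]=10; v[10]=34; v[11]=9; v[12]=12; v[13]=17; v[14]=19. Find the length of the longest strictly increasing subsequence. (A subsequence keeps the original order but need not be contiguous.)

Let dp[i] be the length of the longest such subsequence ending at index i:
i:      0  1  2  3  4  5  6  7  8  9 10 11 12 13 14
v[i]:  11 34 10 12 13  4 17 15 11 10 34  9 12 17 19
dp:     1  2  1  2  3  1  4  4  2  2  5  2  3  5  6
Maximum dp value is 6.

6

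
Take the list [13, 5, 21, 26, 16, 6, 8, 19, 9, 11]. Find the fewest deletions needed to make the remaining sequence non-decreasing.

5

Fewest deletions = n − (longest non-decreasing subsequence).
i:      1  2  3  4  5  6  7  8  9 10
a[i]:  13  5 21 26 16  6  8 19  9 11
dp:     1  1  2  3  2  2  3  4  4  5
max dp = 5, so deletions = 10 − 5 = 5.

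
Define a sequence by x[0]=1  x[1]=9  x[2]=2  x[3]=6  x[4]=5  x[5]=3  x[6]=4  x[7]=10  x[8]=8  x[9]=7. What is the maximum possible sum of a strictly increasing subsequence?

20

Let S[i] be the best sum of a strictly increasing subsequence ending at i:
i:      0  1  2  3  4  5  6  7  8  9
x[i]:   1  9  2  6  5  3  4 10  8  7
S:      1 10  3  9  8  6 10 20 18 17
Maximum is 20 (e.g. 1 + 2 + 3 + 4 + 10).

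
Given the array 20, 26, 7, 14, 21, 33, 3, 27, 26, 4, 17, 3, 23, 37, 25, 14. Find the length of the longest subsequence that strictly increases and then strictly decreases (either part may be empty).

8

inc[i] = longest strictly increasing subsequence ending at i; dec[i] = longest strictly decreasing subsequence starting at i:
i:      1  2  3  4  5  6  7  8  9 10 11 12 13 14 15 16
a[i]:  20 26  7 14 21 33  3 27 26  4 17  3 23 37 25 14
inc:    1  2  1  2  3  4  1  4  4  2  3  1  4  5  5  3
dec:    4  4  3  3  3  5  1  4  3  2  2  1  2  3  2  1
Best peak at i=6 (value 33): inc=4, dec=5, length 4+5−1 = 8.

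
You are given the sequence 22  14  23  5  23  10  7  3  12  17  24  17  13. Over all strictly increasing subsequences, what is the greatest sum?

69

Let S[i] be the best sum of a strictly increasing subsequence ending at i:
i:      1  2  3  4  5  6  7  8  9 10 11 12 13
a[i]:  22 14 23  5 23 10  7  3 12 17 24 17 13
S:     22 14 45  5 45 15 12  3 27 44 69 44 40
Maximum is 69 (e.g. 22 + 23 + 24).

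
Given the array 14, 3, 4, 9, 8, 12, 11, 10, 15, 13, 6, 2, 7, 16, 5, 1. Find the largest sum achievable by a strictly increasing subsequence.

Let S[i] be the best sum of a strictly increasing subsequence ending at i:
i:      1  2  3  4  5  6  7  8  9 10 11 12 13 14 15 16
a[i]:  14  3  4  9  8 12 11 10 15 13  6  2  7 16  5  1
S:     14  3  7 16 15 28 27 26 43 41 13  2 20 59 12  1
Maximum is 59 (e.g. 3 + 4 + 9 + 12 + 15 + 16).

59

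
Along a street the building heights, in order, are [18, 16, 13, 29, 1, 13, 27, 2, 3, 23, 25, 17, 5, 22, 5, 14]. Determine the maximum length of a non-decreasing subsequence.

6

Let dp[i] be the length of the longest such subsequence ending at index i:
i:      1  2  3  4  5  6  7  8  9 10 11 12 13 14 15 16
a[i]:  18 16 13 29  1 13 27  2  3 23 25 17  5 22  5 14
dp:     1  1  1  2  1  2  3  2  3  4  5  4  4  5  5  6
Maximum dp value is 6.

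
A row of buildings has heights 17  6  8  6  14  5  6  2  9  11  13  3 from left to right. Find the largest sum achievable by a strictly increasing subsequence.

47

Let S[i] be the best sum of a strictly increasing subsequence ending at i:
i:      1  2  3  4  5  6  7  8  9 10 11 12
a[i]:  17  6  8  6 14  5  6  2  9 11 13  3
S:     17  6 14  6 28  5 11  2 23 34 47  5
Maximum is 47 (e.g. 6 + 8 + 9 + 11 + 13).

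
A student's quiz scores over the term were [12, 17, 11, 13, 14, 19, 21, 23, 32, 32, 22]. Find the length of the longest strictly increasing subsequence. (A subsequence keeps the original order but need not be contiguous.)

7

Track the smallest tail for each achievable length (strict):
12 → extends → [12]
17 → extends → [12, 17]
11 → replaces 12 → [11, 17]
13 → replaces 17 → [11, 13]
14 → extends → [11, 13, 14]
19 → extends → [11, 13, 14, 19]
21 → extends → [11, 13, 14, 19, 21]
23 → extends → [11, 13, 14, 19, 21, 23]
32 → extends → [11, 13, 14, 19, 21, 23, 32]
32 → already a tail → [11, 13, 14, 19, 21, 23, 32]
22 → replaces 23 → [11, 13, 14, 19, 21, 22, 32]
Seven tails, so the longest strictly increasing subsequence has length 7 (e.g. 12, 13, 14, 19, 21, 23, 32).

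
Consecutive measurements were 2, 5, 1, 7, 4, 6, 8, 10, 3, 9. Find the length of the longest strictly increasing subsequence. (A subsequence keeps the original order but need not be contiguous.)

5

Track the smallest tail for each achievable length (strict):
2 → extends → [2]
5 → extends → [2, 5]
1 → replaces 2 → [1, 5]
7 → extends → [1, 5, 7]
4 → replaces 5 → [1, 4, 7]
6 → replaces 7 → [1, 4, 6]
8 → extends → [1, 4, 6, 8]
10 → extends → [1, 4, 6, 8, 10]
3 → replaces 4 → [1, 3, 6, 8, 10]
9 → replaces 10 → [1, 3, 6, 8, 9]
Five tails, so the longest strictly increasing subsequence has length 5 (e.g. 2, 5, 7, 8, 10).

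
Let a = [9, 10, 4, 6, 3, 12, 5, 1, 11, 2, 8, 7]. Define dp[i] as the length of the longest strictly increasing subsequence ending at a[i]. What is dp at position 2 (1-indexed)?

dp[i] = 1 + max{dp[j] : j<i, a[j]<a[i]} (or 1 if no such j):
i:      1  2  3  4  5  6  7  8  9 10 11 12
a[i]:   9 10  4  6  3 12  5  1 11  2  8  7
dp:     1  2  1  2  1  3  2  1  3  2  3  3
At index 2 the value is 2.

2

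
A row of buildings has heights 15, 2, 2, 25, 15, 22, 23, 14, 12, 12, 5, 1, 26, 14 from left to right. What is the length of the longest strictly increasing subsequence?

Track the smallest tail for each achievable length (strict):
15 → extends → [15]
2 → replaces 15 → [2]
2 → already a tail → [2]
25 → extends → [2, 25]
15 → replaces 25 → [2, 15]
22 → extends → [2, 15, 22]
23 → extends → [2, 15, 22, 23]
14 → replaces 15 → [2, 14, 22, 23]
12 → replaces 14 → [2, 12, 22, 23]
12 → already a tail → [2, 12, 22, 23]
5 → replaces 12 → [2, 5, 22, 23]
1 → replaces 2 → [1, 5, 22, 23]
26 → extends → [1, 5, 22, 23, 26]
14 → replaces 22 → [1, 5, 14, 23, 26]
Five tails, so the longest strictly increasing subsequence has length 5 (e.g. 2, 15, 22, 23, 26).

5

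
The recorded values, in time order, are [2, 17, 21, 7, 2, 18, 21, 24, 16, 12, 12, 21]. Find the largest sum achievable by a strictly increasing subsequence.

82

Let S[i] be the best sum of a strictly increasing subsequence ending at i:
i:      1  2  3  4  5  6  7  8  9 10 11 12
a[i]:   2 17 21  7  2 18 21 24 16 12 12 21
S:      2 19 40  9  2 37 58 82 25 21 21 58
Maximum is 82 (e.g. 2 + 17 + 18 + 21 + 24).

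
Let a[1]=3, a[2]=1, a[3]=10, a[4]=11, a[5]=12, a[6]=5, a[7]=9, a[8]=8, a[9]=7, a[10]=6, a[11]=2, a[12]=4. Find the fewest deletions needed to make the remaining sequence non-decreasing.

8

Fewest deletions = n − (longest non-decreasing subsequence).
Patience tails:
3 → extends → [3]
1 → replaces 3 → [1]
10 → extends → [1, 10]
11 → extends → [1, 10, 11]
12 → extends → [1, 10, 11, 12]
5 → replaces 10 → [1, 5, 11, 12]
9 → replaces 11 → [1, 5, 9, 12]
8 → replaces 9 → [1, 5, 8, 12]
7 → replaces 8 → [1, 5, 7, 12]
6 → replaces 7 → [1, 5, 6, 12]
2 → replaces 5 → [1, 2, 6, 12]
4 → replaces 6 → [1, 2, 4, 12]
Longest non-decreasing subsequence has length 4, so deletions = 12 − 4 = 8.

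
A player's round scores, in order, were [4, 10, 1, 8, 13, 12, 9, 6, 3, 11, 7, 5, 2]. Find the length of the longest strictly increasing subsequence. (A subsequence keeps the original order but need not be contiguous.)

4

Let dp[i] be the length of the longest such subsequence ending at index i:
i:      1  2  3  4  5  6  7  8  9 10 11 12 13
a[i]:   4 10  1  8 13 12  9  6  3 11  7  5  2
dp:     1  2  1  2  3  3  3  2  2  4  3  3  2
Maximum dp value is 4.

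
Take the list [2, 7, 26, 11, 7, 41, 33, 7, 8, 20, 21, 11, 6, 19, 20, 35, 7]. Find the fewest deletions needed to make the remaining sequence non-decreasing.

8

Fewest deletions = n − (longest non-decreasing subsequence).
i:      1  2  3  4  5  6  7  8  9 10 11 12 13 14 15 16 17
a[i]:   2  7 26 11  7 41 33  7  8 20 21 11  6 19 20 35  7
dp:     1  2  3  3  3  4  4  4  5  6  7  6  2  7  8  9  5
max dp = 9, so deletions = 17 − 9 = 8.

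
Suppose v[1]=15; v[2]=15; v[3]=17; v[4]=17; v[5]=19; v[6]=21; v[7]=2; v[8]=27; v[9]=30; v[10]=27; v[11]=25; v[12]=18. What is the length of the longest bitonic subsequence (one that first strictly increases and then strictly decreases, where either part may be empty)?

9

inc[i] = longest strictly increasing subsequence ending at i; dec[i] = longest strictly decreasing subsequence starting at i:
i:      1  2  3  4  5  6  7  8  9 10 11 12
v[i]:  15 15 17 17 19 21  2 27 30 27 25 18
inc:    1  1  2  2  3  4  1  5  6  5  5  3
dec:    2  2  2  2  2  2  1  3  4  3  2  1
Best peak at i=9 (value 30): inc=6, dec=4, length 6+4−1 = 9.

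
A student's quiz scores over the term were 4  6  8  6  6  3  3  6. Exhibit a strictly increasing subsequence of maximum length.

4, 6, 8

Patience tails give the LIS length; then backtrack through the dp parents:
4 → extends → [4]
6 → extends → [4, 6]
8 → extends → [4, 6, 8]
6 → already a tail → [4, 6, 8]
6 → already a tail → [4, 6, 8]
3 → replaces 4 → [3, 6, 8]
3 → already a tail → [3, 6, 8]
6 → already a tail → [3, 6, 8]
Length 3; one witness is 4, 6, 8.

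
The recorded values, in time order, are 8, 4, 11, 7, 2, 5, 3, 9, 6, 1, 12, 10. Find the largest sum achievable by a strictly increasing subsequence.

Let S[i] be the best sum of a strictly increasing subsequence ending at i:
i:      1  2  3  4  5  6  7  8  9 10 11 12
a[i]:   8  4 11  7  2  5  3  9  6  1 12 10
S:      8  4 19 11  2  9  5 20 15  1 32 30
Maximum is 32 (e.g. 4 + 7 + 9 + 12).

32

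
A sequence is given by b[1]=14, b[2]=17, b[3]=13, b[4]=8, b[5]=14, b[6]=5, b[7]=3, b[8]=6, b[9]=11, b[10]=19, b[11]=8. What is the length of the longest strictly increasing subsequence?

4

Track the smallest tail for each achievable length (strict):
14 → extends → [14]
17 → extends → [14, 17]
13 → replaces 14 → [13, 17]
8 → replaces 13 → [8, 17]
14 → replaces 17 → [8, 14]
5 → replaces 8 → [5, 14]
3 → replaces 5 → [3, 14]
6 → replaces 14 → [3, 6]
11 → extends → [3, 6, 11]
19 → extends → [3, 6, 11, 19]
8 → replaces 11 → [3, 6, 8, 19]
Four tails, so the longest strictly increasing subsequence has length 4 (e.g. 5, 6, 11, 19).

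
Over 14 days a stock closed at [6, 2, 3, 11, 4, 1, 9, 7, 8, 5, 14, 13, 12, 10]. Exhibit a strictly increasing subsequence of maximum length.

2, 3, 4, 7, 8, 14

Patience tails give the LIS length; then backtrack through the dp parents:
6 → extends → [6]
2 → replaces 6 → [2]
3 → extends → [2, 3]
11 → extends → [2, 3, 11]
4 → replaces 11 → [2, 3, 4]
1 → replaces 2 → [1, 3, 4]
9 → extends → [1, 3, 4, 9]
7 → replaces 9 → [1, 3, 4, 7]
8 → extends → [1, 3, 4, 7, 8]
5 → replaces 7 → [1, 3, 4, 5, 8]
14 → extends → [1, 3, 4, 5, 8, 14]
13 → replaces 14 → [1, 3, 4, 5, 8, 13]
12 → replaces 13 → [1, 3, 4, 5, 8, 12]
10 → replaces 12 → [1, 3, 4, 5, 8, 10]
Length 6; one witness is 2, 3, 4, 7, 8, 14.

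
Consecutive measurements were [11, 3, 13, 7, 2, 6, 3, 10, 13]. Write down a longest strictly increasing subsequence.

3, 7, 10, 13

Patience tails give the LIS length; then backtrack through the dp parents:
11 → extends → [11]
3 → replaces 11 → [3]
13 → extends → [3, 13]
7 → replaces 13 → [3, 7]
2 → replaces 3 → [2, 7]
6 → replaces 7 → [2, 6]
3 → replaces 6 → [2, 3]
10 → extends → [2, 3, 10]
13 → extends → [2, 3, 10, 13]
Length 4; one witness is 3, 7, 10, 13.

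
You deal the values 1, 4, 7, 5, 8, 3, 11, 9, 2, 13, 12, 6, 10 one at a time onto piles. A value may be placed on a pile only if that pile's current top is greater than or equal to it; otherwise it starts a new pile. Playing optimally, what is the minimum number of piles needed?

6

The minimum number of non-increasing subsequences covering a sequence equals the length of its longest strictly increasing subsequence.
LIS length is 6 (e.g. 1, 4, 7, 8, 11, 13), so 6 piles are needed.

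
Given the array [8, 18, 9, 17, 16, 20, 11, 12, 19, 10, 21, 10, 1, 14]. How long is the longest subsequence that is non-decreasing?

6

Track the smallest tail for each achievable length (allowing ties):
8 → extends → [8]
18 → extends → [8, 18]
9 → replaces 18 → [8, 9]
17 → extends → [8, 9, 17]
16 → replaces 17 → [8, 9, 16]
20 → extends → [8, 9, 16, 20]
11 → replaces 16 → [8, 9, 11, 20]
12 → replaces 20 → [8, 9, 11, 12]
19 → extends → [8, 9, 11, 12, 19]
10 → replaces 11 → [8, 9, 10, 12, 19]
21 → extends → [8, 9, 10, 12, 19, 21]
10 → replaces 12 → [8, 9, 10, 10, 19, 21]
1 → replaces 8 → [1, 9, 10, 10, 19, 21]
14 → replaces 19 → [1, 9, 10, 10, 14, 21]
Six tails, so the longest non-decreasing subsequence has length 6 (e.g. 8, 9, 11, 12, 19, 21).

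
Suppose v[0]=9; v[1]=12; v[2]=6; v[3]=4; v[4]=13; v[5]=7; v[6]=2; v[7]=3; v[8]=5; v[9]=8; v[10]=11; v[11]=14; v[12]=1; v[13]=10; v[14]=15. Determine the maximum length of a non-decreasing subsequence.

7

Track the smallest tail for each achievable length (allowing ties):
9 → extends → [9]
12 → extends → [9, 12]
6 → replaces 9 → [6, 12]
4 → replaces 6 → [4, 12]
13 → extends → [4, 12, 13]
7 → replaces 12 → [4, 7, 13]
2 → replaces 4 → [2, 7, 13]
3 → replaces 7 → [2, 3, 13]
5 → replaces 13 → [2, 3, 5]
8 → extends → [2, 3, 5, 8]
11 → extends → [2, 3, 5, 8, 11]
14 → extends → [2, 3, 5, 8, 11, 14]
1 → replaces 2 → [1, 3, 5, 8, 11, 14]
10 → replaces 11 → [1, 3, 5, 8, 10, 14]
15 → extends → [1, 3, 5, 8, 10, 14, 15]
Seven tails, so the longest non-decreasing subsequence has length 7 (e.g. 2, 3, 5, 8, 11, 14, 15).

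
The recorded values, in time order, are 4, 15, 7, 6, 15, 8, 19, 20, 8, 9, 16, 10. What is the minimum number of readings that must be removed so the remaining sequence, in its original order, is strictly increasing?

7

Fewest deletions = n − (longest strictly increasing subsequence).
Patience tails:
4 → extends → [4]
15 → extends → [4, 15]
7 → replaces 15 → [4, 7]
6 → replaces 7 → [4, 6]
15 → extends → [4, 6, 15]
8 → replaces 15 → [4, 6, 8]
19 → extends → [4, 6, 8, 19]
20 → extends → [4, 6, 8, 19, 20]
8 → already a tail → [4, 6, 8, 19, 20]
9 → replaces 19 → [4, 6, 8, 9, 20]
16 → replaces 20 → [4, 6, 8, 9, 16]
10 → replaces 16 → [4, 6, 8, 9, 10]
Longest strictly increasing subsequence has length 5, so deletions = 12 − 5 = 7.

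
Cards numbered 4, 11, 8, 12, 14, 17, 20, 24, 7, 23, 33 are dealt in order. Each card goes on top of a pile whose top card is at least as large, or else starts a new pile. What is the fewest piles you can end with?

Place each on the leftmost legal pile:
4 → new pile 1 (tops now [4])
11 → new pile 2 (tops now [4, 11])
8 → pile 2 (tops now [4, 8])
12 → new pile 3 (tops now [4, 8, 12])
14 → new pile 4 (tops now [4, 8, 12, 14])
17 → new pile 5 (tops now [4, 8, 12, 14, 17])
20 → new pile 6 (tops now [4, 8, 12, 14, 17, 20])
24 → new pile 7 (tops now [4, 8, 12, 14, 17, 20, 24])
7 → pile 2 (tops now [4, 7, 12, 14, 17, 20, 24])
23 → pile 7 (tops now [4, 7, 12, 14, 17, 20, 23])
33 → new pile 8 (tops now [4, 7, 12, 14, 17, 20, 23, 33])
Eight piles.

8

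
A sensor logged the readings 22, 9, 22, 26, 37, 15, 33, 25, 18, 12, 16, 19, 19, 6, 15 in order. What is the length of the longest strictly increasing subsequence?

Let dp[i] be the length of the longest such subsequence ending at index i:
i:      1  2  3  4  5  6  7  8  9 10 11 12 13 14 15
a[i]:  22  9 22 26 37 15 33 25 18 12 16 19 19  6 15
dp:     1  1  2  3  4  2  4  3  3  2  3  4  4  1  3
Maximum dp value is 4.

4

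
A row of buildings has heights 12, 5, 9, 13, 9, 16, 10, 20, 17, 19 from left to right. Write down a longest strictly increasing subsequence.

Patience tails give the LIS length; then backtrack through the dp parents:
12 → extends → [12]
5 → replaces 12 → [5]
9 → extends → [5, 9]
13 → extends → [5, 9, 13]
9 → already a tail → [5, 9, 13]
16 → extends → [5, 9, 13, 16]
10 → replaces 13 → [5, 9, 10, 16]
20 → extends → [5, 9, 10, 16, 20]
17 → replaces 20 → [5, 9, 10, 16, 17]
19 → extends → [5, 9, 10, 16, 17, 19]
Length 6; one witness is 5, 9, 13, 16, 17, 19.

5, 9, 13, 16, 17, 19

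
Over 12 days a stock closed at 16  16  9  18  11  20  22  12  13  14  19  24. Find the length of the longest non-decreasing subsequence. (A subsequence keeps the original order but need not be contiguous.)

7

Let dp[i] be the length of the longest such subsequence ending at index i:
i:      1  2  3  4  5  6  7  8  9 10 11 12
a[i]:  16 16  9 18 11 20 22 12 13 14 19 24
dp:     1  2  1  3  2  4  5  3  4  5  6  7
Maximum dp value is 7.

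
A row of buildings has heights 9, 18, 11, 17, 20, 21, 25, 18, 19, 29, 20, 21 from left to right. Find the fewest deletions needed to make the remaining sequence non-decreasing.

Fewest deletions = n − (longest non-decreasing subsequence).
i:      1  2  3  4  5  6  7  8  9 10 11 12
a[i]:   9 18 11 17 20 21 25 18 19 29 20 21
dp:     1  2  2  3  4  5  6  4  5  7  6  7
max dp = 7, so deletions = 12 − 7 = 5.

5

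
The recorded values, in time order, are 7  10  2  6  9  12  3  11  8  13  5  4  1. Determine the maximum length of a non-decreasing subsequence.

5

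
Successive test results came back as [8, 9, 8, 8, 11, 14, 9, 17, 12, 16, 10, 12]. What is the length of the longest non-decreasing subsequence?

6

Let dp[i] be the length of the longest such subsequence ending at index i:
i:      1  2  3  4  5  6  7  8  9 10 11 12
a[i]:   8  9  8  8 11 14  9 17 12 16 10 12
dp:     1  2  2  3  4  5  4  6  5  6  5  6
Maximum dp value is 6.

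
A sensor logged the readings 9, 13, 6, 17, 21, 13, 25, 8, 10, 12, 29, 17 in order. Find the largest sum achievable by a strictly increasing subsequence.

114

Let S[i] be the best sum of a strictly increasing subsequence ending at i:
i:       1   2   3   4   5   6   7   8   9  10  11  12
a[i]:    9  13   6  17  21  13  25   8  10  12  29  17
S:       9  22   6  39  60  22  85  14  24  36 114  53
Maximum is 114 (e.g. 9 + 13 + 17 + 21 + 25 + 29).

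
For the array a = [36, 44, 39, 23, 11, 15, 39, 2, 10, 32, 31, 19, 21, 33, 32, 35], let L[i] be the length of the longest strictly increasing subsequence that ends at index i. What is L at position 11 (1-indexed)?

dp[i] = 1 + max{dp[j] : j<i, a[j]<a[i]} (or 1 if no such j):
i:      1  2  3  4  5  6  7  8  9 10 11 12 13 14 15 16
a[i]:  36 44 39 23 11 15 39  2 10 32 31 19 21 33 32 35
dp:     1  2  2  1  1  2  3  1  2  3  3  3  4  5  5  6
At index 11 the value is 3.

3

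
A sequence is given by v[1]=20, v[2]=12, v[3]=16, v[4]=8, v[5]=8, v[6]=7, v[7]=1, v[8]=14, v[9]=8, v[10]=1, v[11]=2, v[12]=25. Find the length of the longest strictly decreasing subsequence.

Negate each value so 'decreasing' becomes 'increasing', then run patience tails on the negated sequence:
-20 → extends → [-20]
-12 → extends → [-20, -12]
-16 → replaces -12 → [-20, -16]
-8 → extends → [-20, -16, -8]
-8 → already a tail → [-20, -16, -8]
-7 → extends → [-20, -16, -8, -7]
-1 → extends → [-20, -16, -8, -7, -1]
-14 → replaces -8 → [-20, -16, -14, -7, -1]
-8 → replaces -7 → [-20, -16, -14, -8, -1]
-1 → already a tail → [-20, -16, -14, -8, -1]
-2 → replaces -1 → [-20, -16, -14, -8, -2]
-25 → replaces -20 → [-25, -16, -14, -8, -2]
Five tails, so the longest strictly decreasing subsequence of the original has length 5.

5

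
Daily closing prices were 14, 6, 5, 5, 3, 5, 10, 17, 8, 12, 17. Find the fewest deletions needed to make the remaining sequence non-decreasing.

Fewest deletions = n − (longest non-decreasing subsequence).
Patience tails:
14 → extends → [14]
6 → replaces 14 → [6]
5 → replaces 6 → [5]
5 → extends → [5, 5]
3 → replaces 5 → [3, 5]
5 → extends → [3, 5, 5]
10 → extends → [3, 5, 5, 10]
17 → extends → [3, 5, 5, 10, 17]
8 → replaces 10 → [3, 5, 5, 8, 17]
12 → replaces 17 → [3, 5, 5, 8, 12]
17 → extends → [3, 5, 5, 8, 12, 17]
Longest non-decreasing subsequence has length 6, so deletions = 11 − 6 = 5.

5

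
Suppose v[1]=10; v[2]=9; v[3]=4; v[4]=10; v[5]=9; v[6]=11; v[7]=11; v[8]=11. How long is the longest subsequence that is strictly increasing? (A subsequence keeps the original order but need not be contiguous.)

3

Track the smallest tail for each achievable length (strict):
10 → extends → [10]
9 → replaces 10 → [9]
4 → replaces 9 → [4]
10 → extends → [4, 10]
9 → replaces 10 → [4, 9]
11 → extends → [4, 9, 11]
11 → already a tail → [4, 9, 11]
11 → already a tail → [4, 9, 11]
Three tails, so the longest strictly increasing subsequence has length 3 (e.g. 9, 10, 11).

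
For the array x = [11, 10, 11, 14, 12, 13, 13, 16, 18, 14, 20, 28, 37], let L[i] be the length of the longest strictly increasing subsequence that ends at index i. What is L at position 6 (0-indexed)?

4

dp[i] = 1 + max{dp[j] : j<i, x[j]<x[i]} (or 1 if no such j):
i:      0  1  2  3  4  5  6  7  8  9 10 11 12
x[i]:  11 10 11 14 12 13 13 16 18 14 20 28 37
dp:     1  1  2  3  3  4  4  5  6  5  7  8  9
At index 6 the value is 4.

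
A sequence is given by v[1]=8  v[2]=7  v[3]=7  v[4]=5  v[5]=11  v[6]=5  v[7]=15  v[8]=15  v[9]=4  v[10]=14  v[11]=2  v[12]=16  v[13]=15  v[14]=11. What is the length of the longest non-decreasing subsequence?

6

Track the smallest tail for each achievable length (allowing ties):
8 → extends → [8]
7 → replaces 8 → [7]
7 → extends → [7, 7]
5 → replaces 7 → [5, 7]
11 → extends → [5, 7, 11]
5 → replaces 7 → [5, 5, 11]
15 → extends → [5, 5, 11, 15]
15 → extends → [5, 5, 11, 15, 15]
4 → replaces 5 → [4, 5, 11, 15, 15]
14 → replaces 15 → [4, 5, 11, 14, 15]
2 → replaces 4 → [2, 5, 11, 14, 15]
16 → extends → [2, 5, 11, 14, 15, 16]
15 → replaces 16 → [2, 5, 11, 14, 15, 15]
11 → replaces 14 → [2, 5, 11, 11, 15, 15]
Six tails, so the longest non-decreasing subsequence has length 6 (e.g. 7, 7, 11, 15, 15, 16).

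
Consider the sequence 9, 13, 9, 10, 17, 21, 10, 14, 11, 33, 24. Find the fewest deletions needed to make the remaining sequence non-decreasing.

Fewest deletions = n − (longest non-decreasing subsequence).
Patience tails:
9 → extends → [9]
13 → extends → [9, 13]
9 → replaces 13 → [9, 9]
10 → extends → [9, 9, 10]
17 → extends → [9, 9, 10, 17]
21 → extends → [9, 9, 10, 17, 21]
10 → replaces 17 → [9, 9, 10, 10, 21]
14 → replaces 21 → [9, 9, 10, 10, 14]
11 → replaces 14 → [9, 9, 10, 10, 11]
33 → extends → [9, 9, 10, 10, 11, 33]
24 → replaces 33 → [9, 9, 10, 10, 11, 24]
Longest non-decreasing subsequence has length 6, so deletions = 11 − 6 = 5.

5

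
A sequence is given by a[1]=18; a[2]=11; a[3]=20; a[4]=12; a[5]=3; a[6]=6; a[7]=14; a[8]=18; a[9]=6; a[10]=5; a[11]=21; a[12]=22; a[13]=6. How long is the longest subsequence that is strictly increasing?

Let dp[i] be the length of the longest such subsequence ending at index i:
i:      1  2  3  4  5  6  7  8  9 10 11 12 13
a[i]:  18 11 20 12  3  6 14 18  6  5 21 22  6
dp:     1  1  2  2  1  2  3  4  2  2  5  6  3
Maximum dp value is 6.

6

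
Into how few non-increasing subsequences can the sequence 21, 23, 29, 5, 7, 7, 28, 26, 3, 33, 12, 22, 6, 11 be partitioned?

4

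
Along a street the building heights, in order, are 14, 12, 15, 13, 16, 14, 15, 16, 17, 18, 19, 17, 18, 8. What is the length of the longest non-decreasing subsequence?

8

Track the smallest tail for each achievable length (allowing ties):
14 → extends → [14]
12 → replaces 14 → [12]
15 → extends → [12, 15]
13 → replaces 15 → [12, 13]
16 → extends → [12, 13, 16]
14 → replaces 16 → [12, 13, 14]
15 → extends → [12, 13, 14, 15]
16 → extends → [12, 13, 14, 15, 16]
17 → extends → [12, 13, 14, 15, 16, 17]
18 → extends → [12, 13, 14, 15, 16, 17, 18]
19 → extends → [12, 13, 14, 15, 16, 17, 18, 19]
17 → replaces 18 → [12, 13, 14, 15, 16, 17, 17, 19]
18 → replaces 19 → [12, 13, 14, 15, 16, 17, 17, 18]
8 → replaces 12 → [8, 13, 14, 15, 16, 17, 17, 18]
Eight tails, so the longest non-decreasing subsequence has length 8 (e.g. 12, 13, 14, 15, 16, 17, 18, 19).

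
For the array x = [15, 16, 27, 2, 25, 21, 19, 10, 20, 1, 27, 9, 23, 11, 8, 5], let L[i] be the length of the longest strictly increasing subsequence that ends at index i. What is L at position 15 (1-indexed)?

2

dp[i] = 1 + max{dp[j] : j<i, x[j]<x[i]} (or 1 if no such j):
i:      1  2  3  4  5  6  7  8  9 10 11 12 13 14 15 16
x[i]:  15 16 27  2 25 21 19 10 20  1 27  9 23 11  8  5
dp:     1  2  3  1  3  3  3  2  4  1  5  2  5  3  2  2
At index 15 the value is 2.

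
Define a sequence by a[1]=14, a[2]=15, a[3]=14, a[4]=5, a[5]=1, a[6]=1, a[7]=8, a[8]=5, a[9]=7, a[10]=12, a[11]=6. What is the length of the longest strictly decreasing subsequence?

5

Negate each value so 'decreasing' becomes 'increasing', then run patience tails on the negated sequence:
-14 → extends → [-14]
-15 → replaces -14 → [-15]
-14 → extends → [-15, -14]
-5 → extends → [-15, -14, -5]
-1 → extends → [-15, -14, -5, -1]
-1 → already a tail → [-15, -14, -5, -1]
-8 → replaces -5 → [-15, -14, -8, -1]
-5 → replaces -1 → [-15, -14, -8, -5]
-7 → replaces -5 → [-15, -14, -8, -7]
-12 → replaces -8 → [-15, -14, -12, -7]
-6 → extends → [-15, -14, -12, -7, -6]
Five tails, so the longest strictly decreasing subsequence of the original has length 5.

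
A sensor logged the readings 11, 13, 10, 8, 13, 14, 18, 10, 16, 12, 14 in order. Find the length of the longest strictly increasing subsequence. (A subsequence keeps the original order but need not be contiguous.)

4

Let dp[i] be the length of the longest such subsequence ending at index i:
i:      1  2  3  4  5  6  7  8  9 10 11
a[i]:  11 13 10  8 13 14 18 10 16 12 14
dp:     1  2  1  1  2  3  4  2  4  3  4
Maximum dp value is 4.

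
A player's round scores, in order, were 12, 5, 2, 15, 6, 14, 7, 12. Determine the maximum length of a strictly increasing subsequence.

4

Track the smallest tail for each achievable length (strict):
12 → extends → [12]
5 → replaces 12 → [5]
2 → replaces 5 → [2]
15 → extends → [2, 15]
6 → replaces 15 → [2, 6]
14 → extends → [2, 6, 14]
7 → replaces 14 → [2, 6, 7]
12 → extends → [2, 6, 7, 12]
Four tails, so the longest strictly increasing subsequence has length 4 (e.g. 5, 6, 7, 12).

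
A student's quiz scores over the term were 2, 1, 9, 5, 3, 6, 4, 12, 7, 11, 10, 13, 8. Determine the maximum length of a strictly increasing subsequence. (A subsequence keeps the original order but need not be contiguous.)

6

Track the smallest tail for each achievable length (strict):
2 → extends → [2]
1 → replaces 2 → [1]
9 → extends → [1, 9]
5 → replaces 9 → [1, 5]
3 → replaces 5 → [1, 3]
6 → extends → [1, 3, 6]
4 → replaces 6 → [1, 3, 4]
12 → extends → [1, 3, 4, 12]
7 → replaces 12 → [1, 3, 4, 7]
11 → extends → [1, 3, 4, 7, 11]
10 → replaces 11 → [1, 3, 4, 7, 10]
13 → extends → [1, 3, 4, 7, 10, 13]
8 → replaces 10 → [1, 3, 4, 7, 8, 13]
Six tails, so the longest strictly increasing subsequence has length 6 (e.g. 2, 5, 6, 7, 11, 13).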